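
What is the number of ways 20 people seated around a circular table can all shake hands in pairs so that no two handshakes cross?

16796

Non-crossing handshake pairings of 2n people are counted by C_n; 20 people gives n = 10.
C_10 = C_9 · 2(2·9+1)/(9+2) = 4862 · 38/11 = 16796.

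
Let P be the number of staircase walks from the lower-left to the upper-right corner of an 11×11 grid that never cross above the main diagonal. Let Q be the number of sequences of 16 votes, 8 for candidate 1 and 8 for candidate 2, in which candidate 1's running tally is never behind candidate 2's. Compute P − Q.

57356

Monotone paths in an n×n grid that stay weakly below the diagonal are counted by C_n; here n = 11. So P = C_11 = 58786.
Reading a vote for the leader as '(' and for the other as ')' turns such a sequence into a balanced string of 8 pairs, so the count is C_8. So Q = C_8 = 1430.
P − Q = 58786 − 1430 = 57356.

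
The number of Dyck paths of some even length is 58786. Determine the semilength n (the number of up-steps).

Dyck paths of semilength n are counted by C_n. The Catalan number equal to 58786 is C_11.

11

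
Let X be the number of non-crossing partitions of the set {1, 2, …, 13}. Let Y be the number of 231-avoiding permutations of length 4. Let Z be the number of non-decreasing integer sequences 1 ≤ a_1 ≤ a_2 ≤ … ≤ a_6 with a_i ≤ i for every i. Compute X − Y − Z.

742754

The non-crossing partitions of [13] form a lattice of size C_13. So X = C_13 = 742900.
For any fixed pattern of length 3, the pattern-avoiding permutations of [4] number C_4. So Y = C_4 = 14.
Such sub-staircase sequences of length n are counted by C_n; here n = 6. So Z = C_6 = 132.
X − Y − Z = 742900 − 14 − 132 = 742754.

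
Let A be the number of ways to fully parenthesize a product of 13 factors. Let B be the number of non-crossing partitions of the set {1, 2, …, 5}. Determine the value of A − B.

207970

Bracketing 13 factors into binary products is counted by C_{13−1} = C_12. So A = C_12 = 208012.
Non-crossing partitions of an n-element set are counted by C_n; here n = 5. So B = C_5 = 42.
A − B = 208012 − 42 = 207970.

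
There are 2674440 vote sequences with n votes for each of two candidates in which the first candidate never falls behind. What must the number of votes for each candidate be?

Such ballot sequences with n votes each are counted by C_n. The Catalan number equal to 2674440 is C_14.

14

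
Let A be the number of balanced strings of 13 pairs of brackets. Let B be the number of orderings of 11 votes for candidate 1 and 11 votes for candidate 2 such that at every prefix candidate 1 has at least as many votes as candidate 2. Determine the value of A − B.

684114

A balanced arrangement of 13 bracket pairs is a Dyck word of semilength 13, so the count is C_13. So A = C_13 = 742900.
Reading a vote for the leader as '(' and for the other as ')' turns such a sequence into a balanced string of 11 pairs, so the count is C_11. So B = C_11 = 58786.
A − B = 742900 − 58786 = 684114.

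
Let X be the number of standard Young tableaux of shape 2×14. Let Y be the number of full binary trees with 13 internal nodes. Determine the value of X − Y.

By the hook-length formula (or a Dyck-path bijection), SYT of shape 2×14 number C_14. So X = C_14 = 2674440.
Full binary trees with n internal nodes are counted by C_n; here n = 13. So Y = C_13 = 742900.
X − Y = 2674440 − 742900 = 1931540.

1931540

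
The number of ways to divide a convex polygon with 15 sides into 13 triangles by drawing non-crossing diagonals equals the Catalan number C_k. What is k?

13

A convex 15-gon is triangulated into 13 triangles, and the number of such triangulations is the Catalan number C_{15−2} = C_13.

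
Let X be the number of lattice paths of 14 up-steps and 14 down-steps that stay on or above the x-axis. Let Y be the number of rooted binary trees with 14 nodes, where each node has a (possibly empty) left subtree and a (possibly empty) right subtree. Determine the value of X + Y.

5348880

Dyck paths of semilength n (length 2n) are counted by C_n; here n = 14. So X = C_14 = 2674440.
There are C_n binary search tree shapes on n keys; with n = 14 that is C_14. So Y = C_14 = 2674440.
X + Y = 2674440 + 2674440 = 5348880.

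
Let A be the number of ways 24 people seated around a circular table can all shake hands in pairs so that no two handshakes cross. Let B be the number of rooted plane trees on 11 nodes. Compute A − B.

191216

With 24 = 2·12 people, non-crossing handshake pairings are non-crossing perfect matchings on a circle, counted by C_12. So A = C_12 = 208012.
A rooted plane tree on 11 nodes has 10 edges, and such trees are counted by C_10. So B = C_10 = 16796.
A − B = 208012 − 16796 = 191216.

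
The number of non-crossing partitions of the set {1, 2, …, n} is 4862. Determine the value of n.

9

Non-crossing partitions of [n] are counted by C_n. The Catalan number equal to 4862 is C_9.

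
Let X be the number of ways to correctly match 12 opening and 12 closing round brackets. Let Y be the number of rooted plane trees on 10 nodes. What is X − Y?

203150

A balanced arrangement of 12 bracket pairs is a Dyck word of semilength 12, so the count is C_12. So X = C_12 = 208012.
Rooted ordered (plane) trees on m nodes have m−1 edges and are counted by C_{m−1}; m = 10 gives C_9. So Y = C_9 = 4862.
X − Y = 208012 − 4862 = 203150.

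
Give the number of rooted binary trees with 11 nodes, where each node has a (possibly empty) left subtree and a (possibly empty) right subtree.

There are C_n binary search tree shapes on n keys; with n = 11 that is C_11.
C_11 = 58786.

58786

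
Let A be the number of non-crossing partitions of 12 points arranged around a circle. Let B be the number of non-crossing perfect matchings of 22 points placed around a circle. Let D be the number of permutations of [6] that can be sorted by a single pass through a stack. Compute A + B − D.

The non-crossing partitions of [12] form a lattice of size C_12. So A = C_12 = 208012.
Pairing 22 circle points by 11 non-crossing chords gives C_11 matchings. So B = C_11 = 58786.
Stack-sortable permutations are exactly the 231-avoiding ones, counted by C_n; here n = 6. So D = C_6 = 132.
A + B − D = 208012 + 58786 − 132 = 266666.

266666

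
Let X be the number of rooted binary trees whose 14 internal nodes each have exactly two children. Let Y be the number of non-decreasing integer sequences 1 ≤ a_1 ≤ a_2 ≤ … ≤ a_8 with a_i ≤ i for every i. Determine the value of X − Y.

2673010

The number of full binary trees on 14 internal nodes is the Catalan number C_14. So X = C_14 = 2674440.
Such sub-staircase sequences of length n are counted by C_n; here n = 8. So Y = C_8 = 1430.
X − Y = 2674440 − 1430 = 2673010.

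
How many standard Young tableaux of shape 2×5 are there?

42

By the hook-length formula (or a Dyck-path bijection), SYT of shape 2×5 number C_5.
C_5 = C(10,5)/6 = 252/6 = 42.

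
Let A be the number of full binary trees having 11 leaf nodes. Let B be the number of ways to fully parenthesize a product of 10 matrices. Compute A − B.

Full binary trees with 11 leaves have 11−1 = 10 internal nodes, so there are C_10 of them. So A = C_10 = 16796.
Ways to associate a product of 10 factors correspond to binary trees on 10 leaves, so the count is C_9. So B = C_9 = 4862.
A − B = 16796 − 4862 = 11934.

11934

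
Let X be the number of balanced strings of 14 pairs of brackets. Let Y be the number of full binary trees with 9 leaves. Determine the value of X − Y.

Balanced strings of n pairs of brackets are counted by C_n; here n = 14. So X = C_14 = 2674440.
Full binary trees with 9 leaves have 9−1 = 8 internal nodes, so there are C_8 of them. So Y = C_8 = 1430.
X − Y = 2674440 − 1430 = 2673010.

2673010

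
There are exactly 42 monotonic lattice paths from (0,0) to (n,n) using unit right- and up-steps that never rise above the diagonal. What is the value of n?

Such diagonal-avoiding paths in an n×n grid are counted by C_n, and C_5 = 42.

5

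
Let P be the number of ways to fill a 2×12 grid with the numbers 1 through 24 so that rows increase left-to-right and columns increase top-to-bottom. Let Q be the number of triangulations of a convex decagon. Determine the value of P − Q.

206582

By the hook-length formula (or a Dyck-path bijection), SYT of shape 2×12 number C_12. So P = C_12 = 208012.
The number of triangulations of a 10-gon is the Catalan number C_8 (index = sides − 2). So Q = C_8 = 1430.
P − Q = 208012 − 1430 = 206582.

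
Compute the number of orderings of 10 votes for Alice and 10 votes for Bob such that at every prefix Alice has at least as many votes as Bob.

Reading a vote for the leader as '(' and for the other as ')' turns such a sequence into a balanced string of 10 pairs, so the count is C_10.
C_10 = C_9 · 2(2·9+1)/(9+2) = 4862 · 38/11 = 16796.

16796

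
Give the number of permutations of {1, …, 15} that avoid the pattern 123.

9694845

Permutations of [n] avoiding any single length-3 pattern are counted by C_n; here n = 15.
C_15 = C_14 · 2(2·14+1)/(14+2) = 2674440 · 58/16 = 9694845.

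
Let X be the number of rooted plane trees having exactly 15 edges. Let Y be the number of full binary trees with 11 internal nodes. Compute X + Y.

A rooted plane tree with 15 edges has 16 nodes, and the count is C_15. So X = C_15 = 9694845.
Full binary trees with n internal nodes are counted by C_n; here n = 11. So Y = C_11 = 58786.
X + Y = 9694845 + 58786 = 9753631.

9753631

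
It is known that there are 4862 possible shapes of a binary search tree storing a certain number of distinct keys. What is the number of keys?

9

Binary search tree shapes on n keys are counted by C_n, and C_9 = 4862.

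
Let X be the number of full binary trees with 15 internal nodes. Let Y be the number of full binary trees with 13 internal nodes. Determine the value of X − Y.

8951945

Full binary trees with n internal nodes are counted by C_n; here n = 15. So X = C_15 = 9694845.
Full binary trees with n internal nodes are counted by C_n; here n = 13. So Y = C_13 = 742900.
X − Y = 9694845 − 742900 = 8951945.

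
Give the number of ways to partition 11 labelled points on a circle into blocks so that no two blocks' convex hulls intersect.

58786

The non-crossing partitions of [11] form a lattice of size C_11.
C_11 = C_10 · 2(2·10+1)/(10+2) = 16796 · 42/12 = 58786.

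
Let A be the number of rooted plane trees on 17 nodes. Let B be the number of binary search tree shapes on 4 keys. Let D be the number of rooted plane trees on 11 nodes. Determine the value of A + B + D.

Rooted ordered (plane) trees on m nodes have m−1 edges and are counted by C_{m−1}; m = 17 gives C_16. So A = C_16 = 35357670.
There are C_n binary search tree shapes on n keys; with n = 4 that is C_4. So B = C_4 = 14.
Rooted ordered (plane) trees on m nodes have m−1 edges and are counted by C_{m−1}; m = 11 gives C_10. So D = C_10 = 16796.
A + B + D = 35357670 + 14 + 16796 = 35374480.

35374480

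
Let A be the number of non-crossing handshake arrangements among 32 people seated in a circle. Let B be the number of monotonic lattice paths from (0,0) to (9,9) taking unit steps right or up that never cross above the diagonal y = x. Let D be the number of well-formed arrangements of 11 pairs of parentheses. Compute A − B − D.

With 32 = 2·16 people, non-crossing handshake pairings are non-crossing perfect matchings on a circle, counted by C_16. So A = C_16 = 35357670.
Sub-diagonal monotone paths from (0,0) to (9,9) biject with Dyck paths of semilength 9, giving C_9. So B = C_9 = 4862.
Balanced strings of n pairs of brackets are counted by C_n; here n = 11. So D = C_11 = 58786.
A − B − D = 35357670 − 4862 − 58786 = 35294022.

35294022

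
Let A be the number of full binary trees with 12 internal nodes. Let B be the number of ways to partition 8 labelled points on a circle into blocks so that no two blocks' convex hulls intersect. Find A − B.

The number of full binary trees on 12 internal nodes is the Catalan number C_12. So A = C_12 = 208012.
Non-crossing partitions of an n-element set are counted by C_n; here n = 8. So B = C_8 = 1430.
A − B = 208012 − 1430 = 206582.

206582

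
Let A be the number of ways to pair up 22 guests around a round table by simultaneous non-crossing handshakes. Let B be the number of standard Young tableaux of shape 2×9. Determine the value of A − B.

53924

Non-crossing handshake pairings of 2n people are counted by C_n; 22 people gives n = 11. So A = C_11 = 58786.
By the hook-length formula (or a Dyck-path bijection), SYT of shape 2×9 number C_9. So B = C_9 = 4862.
A − B = 58786 − 4862 = 53924.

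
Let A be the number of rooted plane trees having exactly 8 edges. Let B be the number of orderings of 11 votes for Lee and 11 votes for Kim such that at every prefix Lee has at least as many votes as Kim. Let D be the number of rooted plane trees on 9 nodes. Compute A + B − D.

58786

A rooted plane tree with 8 edges has 9 nodes, and the count is C_8. So A = C_8 = 1430.
Ballot sequences with n votes each where one side never trails are Dyck words, counted by C_n; here n = 11. So B = C_11 = 58786.
A rooted plane tree on 9 nodes has 8 edges, and such trees are counted by C_8. So D = C_8 = 1430.
A + B − D = 1430 + 58786 − 1430 = 58786.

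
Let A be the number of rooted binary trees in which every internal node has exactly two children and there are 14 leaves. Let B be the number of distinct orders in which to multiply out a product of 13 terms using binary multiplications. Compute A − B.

Full binary trees with 14 leaves have 14−1 = 13 internal nodes, so there are C_13 of them. So A = C_13 = 742900.
Parenthesizations of m factors correspond to full binary trees with m leaves, counted by C_{m−1}; m = 13 gives C_12. So B = C_12 = 208012.
A − B = 742900 − 208012 = 534888.

534888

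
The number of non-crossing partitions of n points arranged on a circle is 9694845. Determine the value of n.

Non-crossing partitions of [n] are counted by C_n. The Catalan number equal to 9694845 is C_15.

15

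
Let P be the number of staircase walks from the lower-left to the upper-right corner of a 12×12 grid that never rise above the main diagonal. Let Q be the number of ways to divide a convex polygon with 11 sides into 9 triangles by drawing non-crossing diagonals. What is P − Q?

Sub-diagonal monotone paths from (0,0) to (12,12) biject with Dyck paths of semilength 12, giving C_12. So P = C_12 = 208012.
A convex 11-gon is triangulated into 9 triangles, and the number of such triangulations is the Catalan number C_{11−2} = C_9. So Q = C_9 = 4862.
P − Q = 208012 − 4862 = 203150.

203150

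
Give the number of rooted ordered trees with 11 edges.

58786

Rooted ordered trees with n edges are counted by C_n; here n = 11.
C_11 = C(22,11)/12 = 705432/12 = 58786.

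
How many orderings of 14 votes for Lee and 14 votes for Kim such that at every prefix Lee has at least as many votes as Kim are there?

2674440

Reading a vote for the leader as '(' and for the other as ')' turns such a sequence into a balanced string of 14 pairs, so the count is C_14.
C_14 = C(28,14)/15 = 40116600/15 = 2674440.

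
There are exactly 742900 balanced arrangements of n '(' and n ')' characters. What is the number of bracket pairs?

Balanced strings of n bracket-pairs are counted by C_n. Since C_13 = 742900, the index is 13.

13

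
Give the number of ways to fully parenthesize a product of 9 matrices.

1430

Bracketing 9 factors into binary products is counted by C_{9−1} = C_8.
C_8 = C(16,8)/9 = 12870/9 = 1430.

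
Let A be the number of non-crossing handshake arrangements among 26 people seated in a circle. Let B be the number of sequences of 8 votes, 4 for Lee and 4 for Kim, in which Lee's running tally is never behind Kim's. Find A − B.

742886

With 26 = 2·13 people, non-crossing handshake pairings are non-crossing perfect matchings on a circle, counted by C_13. So A = C_13 = 742900.
Ballot sequences with n votes each where one side never trails are Dyck words, counted by C_n; here n = 4. So B = C_4 = 14.
A − B = 742900 − 14 = 742886.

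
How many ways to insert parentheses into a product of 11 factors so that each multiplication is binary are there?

Parenthesizations of m factors correspond to full binary trees with m leaves, counted by C_{m−1}; m = 11 gives C_10.
C_10 = C(20,10)/11 = 184756/11 = 16796.

16796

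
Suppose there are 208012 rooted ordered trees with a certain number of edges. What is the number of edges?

Rooted ordered trees with n edges are counted by C_n, and C_12 = 208012.

12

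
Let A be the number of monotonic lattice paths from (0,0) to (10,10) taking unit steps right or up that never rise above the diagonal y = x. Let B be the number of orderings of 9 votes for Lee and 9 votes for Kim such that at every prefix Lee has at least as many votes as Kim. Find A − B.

11934

Sub-diagonal monotone paths from (0,0) to (10,10) biject with Dyck paths of semilength 10, giving C_10. So A = C_10 = 16796.
Ballot sequences with n votes each where one side never trails are Dyck words, counted by C_n; here n = 9. So B = C_9 = 4862.
A − B = 16796 − 4862 = 11934.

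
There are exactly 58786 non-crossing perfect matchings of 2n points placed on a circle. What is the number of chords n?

11

Non-crossing pairings of 2n points on a circle are counted by C_n. The Catalan number equal to 58786 is C_11.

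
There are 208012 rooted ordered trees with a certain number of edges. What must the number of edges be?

Rooted ordered trees with n edges are counted by C_n, and C_12 = 208012.

12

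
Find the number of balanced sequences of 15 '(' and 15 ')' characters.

Balanced strings of n pairs of brackets are counted by C_n; here n = 15.
C_15 = C(30,15)/16 = 155117520/16 = 9694845.

9694845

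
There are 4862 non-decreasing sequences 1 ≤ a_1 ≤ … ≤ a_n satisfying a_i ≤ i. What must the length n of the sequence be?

Such sub-staircase sequences of length n are counted by C_n. Since C_9 = 4862, the index is 9.

9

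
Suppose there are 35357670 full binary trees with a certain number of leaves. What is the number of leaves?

17

Full binary trees with L leaves are counted by C_{L−1}, and C_16 = 35357670.
So the index is 16, and the number of leaves is 16 + 1 = 17.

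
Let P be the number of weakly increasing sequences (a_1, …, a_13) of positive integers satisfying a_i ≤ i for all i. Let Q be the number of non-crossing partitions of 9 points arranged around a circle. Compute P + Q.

Weakly increasing sequences with a_i ≤ i biject with Dyck paths of semilength 13, so there are C_13. So P = C_13 = 742900.
Non-crossing partitions of an n-element set are counted by C_n; here n = 9. So Q = C_9 = 4862.
P + Q = 742900 + 4862 = 747762.

747762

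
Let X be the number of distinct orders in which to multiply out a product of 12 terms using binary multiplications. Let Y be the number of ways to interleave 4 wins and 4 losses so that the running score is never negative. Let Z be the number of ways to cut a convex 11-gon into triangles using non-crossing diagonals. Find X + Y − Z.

53938

Ways to associate a product of 12 factors correspond to binary trees on 12 leaves, so the count is C_11. So X = C_11 = 58786.
Reading a vote for the leader as '(' and for the other as ')' turns such a sequence into a balanced string of 4 pairs, so the count is C_4. So Y = C_4 = 14.
The number of triangulations of an 11-gon is the Catalan number C_9 (index = sides − 2). So Z = C_9 = 4862.
X + Y − Z = 58786 + 14 − 4862 = 53938.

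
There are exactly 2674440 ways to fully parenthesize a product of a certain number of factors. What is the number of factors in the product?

Parenthesizations of m factors are counted by C_{m−1}. Since C_14 = 2674440, the index is 14.
So the index is 14, and the number of factors is 14 + 1 = 15.

15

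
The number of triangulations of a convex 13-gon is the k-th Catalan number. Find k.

11

A convex 13-gon is triangulated into 11 triangles, and the number of such triangulations is the Catalan number C_{13−2} = C_11.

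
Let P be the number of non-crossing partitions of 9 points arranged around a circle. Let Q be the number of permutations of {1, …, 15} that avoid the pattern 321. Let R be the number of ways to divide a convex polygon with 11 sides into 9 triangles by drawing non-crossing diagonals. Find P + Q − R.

The non-crossing partitions of [9] form a lattice of size C_9. So P = C_9 = 4862.
Permutations of [n] avoiding any single length-3 pattern are counted by C_n; here n = 15. So Q = C_15 = 9694845.
The number of triangulations of an 11-gon is the Catalan number C_9 (index = sides − 2). So R = C_9 = 4862.
P + Q − R = 4862 + 9694845 − 4862 = 9694845.

9694845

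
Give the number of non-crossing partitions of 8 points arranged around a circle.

1430

The non-crossing partitions of [8] form a lattice of size C_8.
C_8 = C(16,8)/9 = 12870/9 = 1430.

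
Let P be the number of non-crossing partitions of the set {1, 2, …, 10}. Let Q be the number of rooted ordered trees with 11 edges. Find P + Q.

75582

Non-crossing partitions of an n-element set are counted by C_n; here n = 10. So P = C_10 = 16796.
A rooted plane tree with 11 edges has 12 nodes, and the count is C_11. So Q = C_11 = 58786.
P + Q = 16796 + 58786 = 75582.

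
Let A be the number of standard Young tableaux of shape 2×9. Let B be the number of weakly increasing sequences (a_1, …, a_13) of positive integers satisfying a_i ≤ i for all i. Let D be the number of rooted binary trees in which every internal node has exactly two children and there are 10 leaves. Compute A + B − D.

742900

By the hook-length formula (or a Dyck-path bijection), SYT of shape 2×9 number C_9. So A = C_9 = 4862.
Weakly increasing sequences with a_i ≤ i biject with Dyck paths of semilength 13, so there are C_13. So B = C_13 = 742900.
Full binary trees with 10 leaves have 10−1 = 9 internal nodes, so there are C_9 of them. So D = C_9 = 4862.
A + B − D = 4862 + 742900 − 4862 = 742900.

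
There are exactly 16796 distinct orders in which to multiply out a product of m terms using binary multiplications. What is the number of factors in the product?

Parenthesizations of m factors are counted by C_{m−1}. Since C_10 = 16796, the index is 10.
So the index is 10, and the number of factors is 10 + 1 = 11.

11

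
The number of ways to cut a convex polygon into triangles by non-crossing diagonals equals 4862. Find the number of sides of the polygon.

11

Triangulations of a convex m-gon are counted by C_{m−2}. Since C_9 = 4862, the index is 9.
So m − 2 = 9, giving m = 11 sides.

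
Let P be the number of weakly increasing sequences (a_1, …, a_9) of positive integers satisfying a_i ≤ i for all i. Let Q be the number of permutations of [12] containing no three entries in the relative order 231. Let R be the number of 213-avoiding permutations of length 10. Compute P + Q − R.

196078

Weakly increasing sequences with a_i ≤ i biject with Dyck paths of semilength 9, so there are C_9. So P = C_9 = 4862.
Permutations of [n] avoiding any single length-3 pattern are counted by C_n; here n = 12. So Q = C_12 = 208012.
Permutations of [n] avoiding any single length-3 pattern are counted by C_n; here n = 10. So R = C_10 = 16796.
P + Q − R = 4862 + 208012 − 16796 = 196078.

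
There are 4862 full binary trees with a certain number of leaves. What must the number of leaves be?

10

Full binary trees with L leaves are counted by C_{L−1}. The Catalan number equal to 4862 is C_9.
So the index is 9, and the number of leaves is 9 + 1 = 10.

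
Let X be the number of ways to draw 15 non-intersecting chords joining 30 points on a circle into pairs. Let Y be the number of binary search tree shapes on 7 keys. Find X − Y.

9694416

Non-crossing perfect matchings of 2n points on a circle are counted by C_n; with 30 points, n = 15. So X = C_15 = 9694845.
There are C_n binary search tree shapes on n keys; with n = 7 that is C_7. So Y = C_7 = 429.
X − Y = 9694845 − 429 = 9694416.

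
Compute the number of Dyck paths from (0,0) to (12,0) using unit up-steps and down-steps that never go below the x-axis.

132

Paths of 6 up- and 6 down-steps that never dip below the axis are Dyck paths; their count is C_6.
C_6 = 132.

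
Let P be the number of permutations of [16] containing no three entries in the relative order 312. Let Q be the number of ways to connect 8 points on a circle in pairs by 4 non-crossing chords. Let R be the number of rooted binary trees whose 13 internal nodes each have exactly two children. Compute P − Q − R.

Permutations of [n] avoiding any single length-3 pattern are counted by C_n; here n = 16. So P = C_16 = 35357670.
Non-crossing perfect matchings of 2n points on a circle are counted by C_n; with 8 points, n = 4. So Q = C_4 = 14.
The number of full binary trees on 13 internal nodes is the Catalan number C_13. So R = C_13 = 742900.
P − Q − R = 35357670 − 14 − 742900 = 34614756.

34614756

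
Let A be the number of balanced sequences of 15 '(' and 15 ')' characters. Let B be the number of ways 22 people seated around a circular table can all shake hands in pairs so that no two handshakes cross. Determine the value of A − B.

9636059

A balanced arrangement of 15 bracket pairs is a Dyck word of semilength 15, so the count is C_15. So A = C_15 = 9694845.
With 22 = 2·11 people, non-crossing handshake pairings are non-crossing perfect matchings on a circle, counted by C_11. So B = C_11 = 58786.
A − B = 9694845 − 58786 = 9636059.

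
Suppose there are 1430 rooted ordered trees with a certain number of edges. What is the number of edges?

8

Rooted ordered trees with n edges are counted by C_n, and C_8 = 1430.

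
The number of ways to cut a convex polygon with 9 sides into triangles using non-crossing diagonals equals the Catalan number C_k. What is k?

The number of triangulations of a 9-gon is the Catalan number C_7 (index = sides − 2).

7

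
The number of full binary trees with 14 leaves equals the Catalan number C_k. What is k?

Full binary trees with 14 leaves have 14−1 = 13 internal nodes, so there are C_13 of them.

13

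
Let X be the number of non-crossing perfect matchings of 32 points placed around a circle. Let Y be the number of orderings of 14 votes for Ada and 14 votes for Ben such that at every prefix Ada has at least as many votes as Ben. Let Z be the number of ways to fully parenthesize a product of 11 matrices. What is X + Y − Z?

38015314

Non-crossing perfect matchings of 2n points on a circle are counted by C_n; with 32 points, n = 16. So X = C_16 = 35357670.
Reading a vote for the leader as '(' and for the other as ')' turns such a sequence into a balanced string of 14 pairs, so the count is C_14. So Y = C_14 = 2674440.
Ways to associate a product of 11 factors correspond to binary trees on 11 leaves, so the count is C_10. So Z = C_10 = 16796.
X + Y − Z = 35357670 + 2674440 − 16796 = 38015314.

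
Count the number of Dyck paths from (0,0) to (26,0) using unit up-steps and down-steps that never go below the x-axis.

742900

Paths of 13 up- and 13 down-steps that never dip below the axis are Dyck paths; their count is C_13.
C_13 = C(26,13)/14 = 10400600/14 = 742900.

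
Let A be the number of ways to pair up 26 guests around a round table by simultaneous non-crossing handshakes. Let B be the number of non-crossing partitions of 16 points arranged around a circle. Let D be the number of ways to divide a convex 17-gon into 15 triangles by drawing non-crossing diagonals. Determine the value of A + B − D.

Non-crossing handshake pairings of 2n people are counted by C_n; 26 people gives n = 13. So A = C_13 = 742900.
The non-crossing partitions of [16] form a lattice of size C_16. So B = C_16 = 35357670.
The number of triangulations of a 17-gon is the Catalan number C_15 (index = sides − 2). So D = C_15 = 9694845.
A + B − D = 742900 + 35357670 − 9694845 = 26405725.

26405725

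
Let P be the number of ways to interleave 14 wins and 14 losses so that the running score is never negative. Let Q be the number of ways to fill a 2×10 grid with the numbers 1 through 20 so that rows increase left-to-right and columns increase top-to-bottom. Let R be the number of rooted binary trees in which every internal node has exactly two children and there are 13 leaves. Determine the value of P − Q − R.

2449632

Ballot sequences with n votes each where one side never trails are Dyck words, counted by C_n; here n = 14. So P = C_14 = 2674440.
By the hook-length formula (or a Dyck-path bijection), SYT of shape 2×10 number C_10. So Q = C_10 = 16796.
Full binary trees with 13 leaves have 13−1 = 12 internal nodes, so there are C_12 of them. So R = C_12 = 208012.
P − Q − R = 2674440 − 16796 − 208012 = 2449632.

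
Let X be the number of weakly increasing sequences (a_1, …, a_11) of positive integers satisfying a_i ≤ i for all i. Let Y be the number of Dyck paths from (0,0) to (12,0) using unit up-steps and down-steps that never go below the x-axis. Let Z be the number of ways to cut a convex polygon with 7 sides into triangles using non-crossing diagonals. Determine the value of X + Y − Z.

Weakly increasing sequences with a_i ≤ i biject with Dyck paths of semilength 11, so there are C_11. So X = C_11 = 58786.
Paths of 6 up- and 6 down-steps that never dip below the axis are Dyck paths; their count is C_6. So Y = C_6 = 132.
The number of triangulations of a 7-gon is the Catalan number C_5 (index = sides − 2). So Z = C_5 = 42.
X + Y − Z = 58786 + 132 − 42 = 58876.

58876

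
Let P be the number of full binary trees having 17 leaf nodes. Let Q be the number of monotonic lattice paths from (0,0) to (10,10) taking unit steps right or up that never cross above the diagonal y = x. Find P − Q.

Full binary trees with 17 leaves have 17−1 = 16 internal nodes, so there are C_16 of them. So P = C_16 = 35357670.
Sub-diagonal monotone paths from (0,0) to (10,10) biject with Dyck paths of semilength 10, giving C_10. So Q = C_10 = 16796.
P − Q = 35357670 − 16796 = 35340874.

35340874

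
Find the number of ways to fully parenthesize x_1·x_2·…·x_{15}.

Ways to associate a product of 15 factors correspond to binary trees on 15 leaves, so the count is C_14.
C_14 = C(28,14)/15 = 40116600/15 = 2674440.

2674440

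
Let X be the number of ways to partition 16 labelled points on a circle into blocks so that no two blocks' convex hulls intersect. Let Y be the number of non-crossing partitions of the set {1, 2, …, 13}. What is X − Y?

34614770

The non-crossing partitions of [16] form a lattice of size C_16. So X = C_16 = 35357670.
Non-crossing partitions of an n-element set are counted by C_n; here n = 13. So Y = C_13 = 742900.
X − Y = 35357670 − 742900 = 34614770.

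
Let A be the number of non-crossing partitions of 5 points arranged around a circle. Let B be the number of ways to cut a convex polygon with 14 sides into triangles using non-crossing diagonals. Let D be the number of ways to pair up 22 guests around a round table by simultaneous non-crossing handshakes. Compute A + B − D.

149268

Non-crossing partitions of an n-element set are counted by C_n; here n = 5. So A = C_5 = 42.
The number of triangulations of a 14-gon is the Catalan number C_12 (index = sides − 2). So B = C_12 = 208012.
Non-crossing handshake pairings of 2n people are counted by C_n; 22 people gives n = 11. So D = C_11 = 58786.
A + B − D = 42 + 208012 − 58786 = 149268.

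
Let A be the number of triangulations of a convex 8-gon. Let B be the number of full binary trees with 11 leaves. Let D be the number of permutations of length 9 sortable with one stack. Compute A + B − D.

A convex 8-gon is triangulated into 6 triangles, and the number of such triangulations is the Catalan number C_{8−2} = C_6. So A = C_6 = 132.
A full binary tree with L leaves has L−1 internal nodes and is counted by C_{L−1}; L = 11 gives C_10. So B = C_10 = 16796.
Stack-sortable permutations are exactly the 231-avoiding ones, counted by C_n; here n = 9. So D = C_9 = 4862.
A + B − D = 132 + 16796 − 4862 = 12066.

12066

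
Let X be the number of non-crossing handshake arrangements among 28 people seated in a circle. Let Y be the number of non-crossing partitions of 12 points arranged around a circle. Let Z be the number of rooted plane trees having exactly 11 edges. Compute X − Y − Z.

2407642

Non-crossing handshake pairings of 2n people are counted by C_n; 28 people gives n = 14. So X = C_14 = 2674440.
Non-crossing partitions of an n-element set are counted by C_n; here n = 12. So Y = C_12 = 208012.
A rooted plane tree with 11 edges has 12 nodes, and the count is C_11. So Z = C_11 = 58786.
X − Y − Z = 2674440 − 208012 − 58786 = 2407642.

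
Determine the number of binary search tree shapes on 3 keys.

Binary trees (left/right distinguished) on n nodes are counted by C_n; here n = 3.
C_3 = 5.

5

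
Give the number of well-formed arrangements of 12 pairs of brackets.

Balanced strings of n pairs of brackets are counted by C_n; here n = 12.
C_12 = 208012.

208012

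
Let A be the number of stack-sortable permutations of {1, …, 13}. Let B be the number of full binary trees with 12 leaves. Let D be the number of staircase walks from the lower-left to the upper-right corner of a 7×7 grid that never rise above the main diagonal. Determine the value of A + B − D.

By Knuth's characterisation, the stack-sortable permutations of length 13 are the 231-avoiders, numbering C_13. So A = C_13 = 742900.
A full binary tree with L leaves has L−1 internal nodes and is counted by C_{L−1}; L = 12 gives C_11. So B = C_11 = 58786.
Monotone paths in an n×n grid that stay weakly below the diagonal are counted by C_n; here n = 7. So D = C_7 = 429.
A + B − D = 742900 + 58786 − 429 = 801257.

801257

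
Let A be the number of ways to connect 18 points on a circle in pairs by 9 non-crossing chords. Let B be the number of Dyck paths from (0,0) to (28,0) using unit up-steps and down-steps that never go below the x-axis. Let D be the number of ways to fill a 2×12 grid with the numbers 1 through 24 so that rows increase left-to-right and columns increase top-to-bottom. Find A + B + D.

2887314

Pairing 18 circle points by 9 non-crossing chords gives C_9 matchings. So A = C_9 = 4862.
A Dyck path with 14 up-steps and 14 down-steps has semilength 14, so there are C_14 of them. So B = C_14 = 2674440.
Standard Young tableaux of shape 2×n are counted by C_n; here n = 12. So D = C_12 = 208012.
A + B + D = 4862 + 2674440 + 208012 = 2887314.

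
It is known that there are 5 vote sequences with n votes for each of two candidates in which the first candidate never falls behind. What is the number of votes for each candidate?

3

Such ballot sequences with n votes each are counted by C_n, and C_3 = 5.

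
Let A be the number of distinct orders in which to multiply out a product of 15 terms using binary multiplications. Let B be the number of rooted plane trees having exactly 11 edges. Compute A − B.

2615654

Parenthesizations of m factors correspond to full binary trees with m leaves, counted by C_{m−1}; m = 15 gives C_14. So A = C_14 = 2674440.
Rooted ordered trees with n edges are counted by C_n; here n = 11. So B = C_11 = 58786.
A − B = 2674440 − 58786 = 2615654.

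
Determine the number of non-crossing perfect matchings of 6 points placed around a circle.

Pairing 6 circle points by 3 non-crossing chords gives C_3 matchings.
C_3 = 5.

5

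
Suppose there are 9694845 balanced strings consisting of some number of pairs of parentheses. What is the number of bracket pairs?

15

Balanced strings of n bracket-pairs are counted by C_n. The Catalan number equal to 9694845 is C_15.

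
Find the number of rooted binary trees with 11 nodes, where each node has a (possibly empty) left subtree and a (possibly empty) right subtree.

58786

Rooted binary trees with 11 nodes (each child slot possibly empty) number C_11.
C_11 = C(22,11)/12 = 705432/12 = 58786.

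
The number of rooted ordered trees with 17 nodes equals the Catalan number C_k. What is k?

16

A rooted plane tree on 17 nodes has 16 edges, and such trees are counted by C_16.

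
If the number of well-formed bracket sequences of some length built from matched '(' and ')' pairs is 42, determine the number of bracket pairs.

Balanced strings of n bracket-pairs are counted by C_n. The Catalan number equal to 42 is C_5.

5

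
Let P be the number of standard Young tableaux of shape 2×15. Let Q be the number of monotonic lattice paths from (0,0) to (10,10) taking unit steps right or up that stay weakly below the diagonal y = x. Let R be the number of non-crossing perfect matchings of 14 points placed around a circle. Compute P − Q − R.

9677620

Standard Young tableaux of shape 2×n are counted by C_n; here n = 15. So P = C_15 = 9694845.
Sub-diagonal monotone paths from (0,0) to (10,10) biject with Dyck paths of semilength 10, giving C_10. So Q = C_10 = 16796.
Non-crossing perfect matchings of 2n points on a circle are counted by C_n; with 14 points, n = 7. So R = C_7 = 429.
P − Q − R = 9694845 − 16796 − 429 = 9677620.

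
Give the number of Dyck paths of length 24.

A Dyck path with 12 up-steps and 12 down-steps has semilength 12, so there are C_12 of them.
C_12 = C(24,12)/13 = 2704156/13 = 208012.

208012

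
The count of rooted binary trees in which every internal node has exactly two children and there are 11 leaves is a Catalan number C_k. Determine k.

Full binary trees with 11 leaves have 11−1 = 10 internal nodes, so there are C_10 of them.

10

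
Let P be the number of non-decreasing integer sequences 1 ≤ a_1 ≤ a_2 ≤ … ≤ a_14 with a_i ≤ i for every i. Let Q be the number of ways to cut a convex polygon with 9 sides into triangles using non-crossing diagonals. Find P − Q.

Weakly increasing sequences with a_i ≤ i biject with Dyck paths of semilength 14, so there are C_14. So P = C_14 = 2674440.
A convex 9-gon is triangulated into 7 triangles, and the number of such triangulations is the Catalan number C_{9−2} = C_7. So Q = C_7 = 429.
P − Q = 2674440 − 429 = 2674011.

2674011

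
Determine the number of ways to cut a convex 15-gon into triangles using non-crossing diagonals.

742900

A convex 15-gon is triangulated into 13 triangles, and the number of such triangulations is the Catalan number C_{15−2} = C_13.
C_13 = C(26,13)/14 = 10400600/14 = 742900.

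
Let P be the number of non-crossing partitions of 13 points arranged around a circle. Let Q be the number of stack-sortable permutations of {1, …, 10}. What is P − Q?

726104

Non-crossing partitions of an n-element set are counted by C_n; here n = 13. So P = C_13 = 742900.
By Knuth's characterisation, the stack-sortable permutations of length 10 are the 231-avoiders, numbering C_10. So Q = C_10 = 16796.
P − Q = 742900 − 16796 = 726104.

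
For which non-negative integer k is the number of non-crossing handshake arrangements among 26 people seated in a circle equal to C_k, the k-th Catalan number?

13

Non-crossing handshake pairings of 2n people are counted by C_n; 26 people gives n = 13.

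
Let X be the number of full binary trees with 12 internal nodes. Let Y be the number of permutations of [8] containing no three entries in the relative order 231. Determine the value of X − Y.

Full binary trees with n internal nodes are counted by C_n; here n = 12. So X = C_12 = 208012.
For any fixed pattern of length 3, the pattern-avoiding permutations of [8] number C_8. So Y = C_8 = 1430.
X − Y = 208012 − 1430 = 206582.

206582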